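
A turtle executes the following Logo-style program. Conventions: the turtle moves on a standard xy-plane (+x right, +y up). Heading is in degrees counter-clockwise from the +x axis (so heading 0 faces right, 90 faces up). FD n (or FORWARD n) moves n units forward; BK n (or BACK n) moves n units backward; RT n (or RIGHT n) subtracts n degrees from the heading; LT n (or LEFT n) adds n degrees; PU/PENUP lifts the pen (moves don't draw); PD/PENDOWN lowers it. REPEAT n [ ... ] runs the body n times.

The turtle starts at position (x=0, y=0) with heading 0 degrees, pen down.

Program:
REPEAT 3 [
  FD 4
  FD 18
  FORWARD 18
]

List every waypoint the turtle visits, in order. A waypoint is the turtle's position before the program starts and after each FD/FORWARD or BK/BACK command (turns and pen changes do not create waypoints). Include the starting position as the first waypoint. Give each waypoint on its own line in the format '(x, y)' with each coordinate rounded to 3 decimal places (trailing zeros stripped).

Executing turtle program step by step:
Start: pos=(0,0), heading=0, pen down
REPEAT 3 [
  -- iteration 1/3 --
  FD 4: (0,0) -> (4,0) [heading=0, draw]
  FD 18: (4,0) -> (22,0) [heading=0, draw]
  FD 18: (22,0) -> (40,0) [heading=0, draw]
  -- iteration 2/3 --
  FD 4: (40,0) -> (44,0) [heading=0, draw]
  FD 18: (44,0) -> (62,0) [heading=0, draw]
  FD 18: (62,0) -> (80,0) [heading=0, draw]
  -- iteration 3/3 --
  FD 4: (80,0) -> (84,0) [heading=0, draw]
  FD 18: (84,0) -> (102,0) [heading=0, draw]
  FD 18: (102,0) -> (120,0) [heading=0, draw]
]
Final: pos=(120,0), heading=0, 9 segment(s) drawn
Waypoints (10 total):
(0, 0)
(4, 0)
(22, 0)
(40, 0)
(44, 0)
(62, 0)
(80, 0)
(84, 0)
(102, 0)
(120, 0)

Answer: (0, 0)
(4, 0)
(22, 0)
(40, 0)
(44, 0)
(62, 0)
(80, 0)
(84, 0)
(102, 0)
(120, 0)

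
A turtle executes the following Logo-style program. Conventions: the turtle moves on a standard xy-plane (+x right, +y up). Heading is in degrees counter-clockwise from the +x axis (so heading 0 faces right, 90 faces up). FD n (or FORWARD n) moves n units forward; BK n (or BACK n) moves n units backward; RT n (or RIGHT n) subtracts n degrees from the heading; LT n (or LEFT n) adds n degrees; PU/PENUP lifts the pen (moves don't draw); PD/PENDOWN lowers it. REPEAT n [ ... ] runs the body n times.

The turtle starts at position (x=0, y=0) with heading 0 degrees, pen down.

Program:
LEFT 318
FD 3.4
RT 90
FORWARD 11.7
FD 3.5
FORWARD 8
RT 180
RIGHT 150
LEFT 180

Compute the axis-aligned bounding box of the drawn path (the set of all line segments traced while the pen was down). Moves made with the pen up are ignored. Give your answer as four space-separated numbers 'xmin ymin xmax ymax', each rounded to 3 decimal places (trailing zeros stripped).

Answer: -12.997 -19.516 2.527 0

Derivation:
Executing turtle program step by step:
Start: pos=(0,0), heading=0, pen down
LT 318: heading 0 -> 318
FD 3.4: (0,0) -> (2.527,-2.275) [heading=318, draw]
RT 90: heading 318 -> 228
FD 11.7: (2.527,-2.275) -> (-5.302,-10.97) [heading=228, draw]
FD 3.5: (-5.302,-10.97) -> (-7.644,-13.571) [heading=228, draw]
FD 8: (-7.644,-13.571) -> (-12.997,-19.516) [heading=228, draw]
RT 180: heading 228 -> 48
RT 150: heading 48 -> 258
LT 180: heading 258 -> 78
Final: pos=(-12.997,-19.516), heading=78, 4 segment(s) drawn

Segment endpoints: x in {-12.997, -7.644, -5.302, 0, 2.527}, y in {-19.516, -13.571, -10.97, -2.275, 0}
xmin=-12.997, ymin=-19.516, xmax=2.527, ymax=0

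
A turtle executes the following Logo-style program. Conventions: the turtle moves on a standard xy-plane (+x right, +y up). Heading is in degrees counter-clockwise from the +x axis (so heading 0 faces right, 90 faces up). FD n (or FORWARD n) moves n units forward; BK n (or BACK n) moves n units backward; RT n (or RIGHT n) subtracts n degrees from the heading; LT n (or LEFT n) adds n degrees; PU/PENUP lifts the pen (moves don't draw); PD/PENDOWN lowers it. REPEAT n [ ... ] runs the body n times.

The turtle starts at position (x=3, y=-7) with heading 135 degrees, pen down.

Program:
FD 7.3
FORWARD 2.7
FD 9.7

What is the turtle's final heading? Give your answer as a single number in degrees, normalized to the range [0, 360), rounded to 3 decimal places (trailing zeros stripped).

Answer: 135

Derivation:
Executing turtle program step by step:
Start: pos=(3,-7), heading=135, pen down
FD 7.3: (3,-7) -> (-2.162,-1.838) [heading=135, draw]
FD 2.7: (-2.162,-1.838) -> (-4.071,0.071) [heading=135, draw]
FD 9.7: (-4.071,0.071) -> (-10.93,6.93) [heading=135, draw]
Final: pos=(-10.93,6.93), heading=135, 3 segment(s) drawn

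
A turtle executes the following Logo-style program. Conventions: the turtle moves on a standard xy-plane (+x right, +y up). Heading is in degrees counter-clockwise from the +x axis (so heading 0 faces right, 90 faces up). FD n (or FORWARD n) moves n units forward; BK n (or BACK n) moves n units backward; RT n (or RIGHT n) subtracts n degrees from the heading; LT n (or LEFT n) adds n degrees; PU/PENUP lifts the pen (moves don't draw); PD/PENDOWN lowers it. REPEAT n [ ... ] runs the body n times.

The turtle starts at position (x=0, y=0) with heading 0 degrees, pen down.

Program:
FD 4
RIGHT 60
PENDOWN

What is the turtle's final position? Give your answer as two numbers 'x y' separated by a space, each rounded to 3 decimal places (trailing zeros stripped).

Executing turtle program step by step:
Start: pos=(0,0), heading=0, pen down
FD 4: (0,0) -> (4,0) [heading=0, draw]
RT 60: heading 0 -> 300
PD: pen down
Final: pos=(4,0), heading=300, 1 segment(s) drawn

Answer: 4 0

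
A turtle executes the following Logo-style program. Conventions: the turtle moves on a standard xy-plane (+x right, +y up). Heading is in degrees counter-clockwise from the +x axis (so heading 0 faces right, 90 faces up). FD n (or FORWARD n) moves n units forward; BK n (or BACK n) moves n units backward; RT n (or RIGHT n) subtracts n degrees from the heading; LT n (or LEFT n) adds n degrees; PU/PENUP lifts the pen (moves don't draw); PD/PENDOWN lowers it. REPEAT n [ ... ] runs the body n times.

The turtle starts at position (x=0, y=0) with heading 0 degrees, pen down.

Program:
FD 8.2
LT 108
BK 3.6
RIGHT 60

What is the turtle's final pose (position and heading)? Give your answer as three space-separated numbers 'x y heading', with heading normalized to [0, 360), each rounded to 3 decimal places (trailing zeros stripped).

Executing turtle program step by step:
Start: pos=(0,0), heading=0, pen down
FD 8.2: (0,0) -> (8.2,0) [heading=0, draw]
LT 108: heading 0 -> 108
BK 3.6: (8.2,0) -> (9.312,-3.424) [heading=108, draw]
RT 60: heading 108 -> 48
Final: pos=(9.312,-3.424), heading=48, 2 segment(s) drawn

Answer: 9.312 -3.424 48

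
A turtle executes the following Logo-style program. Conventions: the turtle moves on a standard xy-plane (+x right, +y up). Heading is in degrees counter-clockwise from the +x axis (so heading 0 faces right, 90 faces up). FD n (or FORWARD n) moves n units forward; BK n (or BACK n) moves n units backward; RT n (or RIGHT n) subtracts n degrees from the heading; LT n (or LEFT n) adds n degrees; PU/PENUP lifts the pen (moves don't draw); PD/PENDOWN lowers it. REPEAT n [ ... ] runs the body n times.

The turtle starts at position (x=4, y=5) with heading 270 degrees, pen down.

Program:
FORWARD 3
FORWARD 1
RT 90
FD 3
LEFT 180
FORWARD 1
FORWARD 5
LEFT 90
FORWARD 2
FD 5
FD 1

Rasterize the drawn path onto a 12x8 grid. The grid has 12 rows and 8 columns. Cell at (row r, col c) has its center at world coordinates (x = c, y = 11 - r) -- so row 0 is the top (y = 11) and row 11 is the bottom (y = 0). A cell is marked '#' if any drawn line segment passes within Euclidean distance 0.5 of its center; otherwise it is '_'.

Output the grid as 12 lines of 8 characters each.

Answer: ________
________
_______#
_______#
_______#
_______#
____#__#
____#__#
____#__#
____#__#
_#######
________

Derivation:
Segment 0: (4,5) -> (4,2)
Segment 1: (4,2) -> (4,1)
Segment 2: (4,1) -> (1,1)
Segment 3: (1,1) -> (2,1)
Segment 4: (2,1) -> (7,1)
Segment 5: (7,1) -> (7,3)
Segment 6: (7,3) -> (7,8)
Segment 7: (7,8) -> (7,9)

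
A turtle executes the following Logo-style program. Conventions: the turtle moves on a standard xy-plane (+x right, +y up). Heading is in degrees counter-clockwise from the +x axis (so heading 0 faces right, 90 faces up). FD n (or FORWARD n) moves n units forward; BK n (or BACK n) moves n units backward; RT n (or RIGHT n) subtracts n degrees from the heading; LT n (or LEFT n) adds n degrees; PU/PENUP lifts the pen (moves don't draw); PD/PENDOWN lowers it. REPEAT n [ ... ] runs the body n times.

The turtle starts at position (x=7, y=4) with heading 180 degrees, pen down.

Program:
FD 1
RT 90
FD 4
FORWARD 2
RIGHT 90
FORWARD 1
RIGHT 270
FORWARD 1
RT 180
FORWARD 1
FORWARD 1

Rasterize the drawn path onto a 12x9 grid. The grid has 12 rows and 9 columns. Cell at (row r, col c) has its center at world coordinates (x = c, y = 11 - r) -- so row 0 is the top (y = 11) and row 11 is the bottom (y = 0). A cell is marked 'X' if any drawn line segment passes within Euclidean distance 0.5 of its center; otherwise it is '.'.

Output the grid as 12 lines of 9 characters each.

Segment 0: (7,4) -> (6,4)
Segment 1: (6,4) -> (6,8)
Segment 2: (6,8) -> (6,10)
Segment 3: (6,10) -> (7,10)
Segment 4: (7,10) -> (7,11)
Segment 5: (7,11) -> (7,10)
Segment 6: (7,10) -> (7,9)

Answer: .......X.
......XX.
......XX.
......X..
......X..
......X..
......X..
......XX.
.........
.........
.........
.........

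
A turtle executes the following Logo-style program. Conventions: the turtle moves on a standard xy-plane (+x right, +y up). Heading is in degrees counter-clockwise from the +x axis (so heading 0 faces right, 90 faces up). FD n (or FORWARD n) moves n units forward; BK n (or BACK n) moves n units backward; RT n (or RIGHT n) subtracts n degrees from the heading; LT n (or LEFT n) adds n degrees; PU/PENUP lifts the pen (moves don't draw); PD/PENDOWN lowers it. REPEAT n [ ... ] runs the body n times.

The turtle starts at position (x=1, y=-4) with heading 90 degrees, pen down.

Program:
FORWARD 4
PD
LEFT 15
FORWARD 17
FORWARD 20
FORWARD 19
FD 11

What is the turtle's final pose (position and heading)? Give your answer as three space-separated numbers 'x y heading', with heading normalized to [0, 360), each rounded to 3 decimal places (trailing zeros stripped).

Answer: -16.341 64.717 105

Derivation:
Executing turtle program step by step:
Start: pos=(1,-4), heading=90, pen down
FD 4: (1,-4) -> (1,0) [heading=90, draw]
PD: pen down
LT 15: heading 90 -> 105
FD 17: (1,0) -> (-3.4,16.421) [heading=105, draw]
FD 20: (-3.4,16.421) -> (-8.576,35.739) [heading=105, draw]
FD 19: (-8.576,35.739) -> (-13.494,54.092) [heading=105, draw]
FD 11: (-13.494,54.092) -> (-16.341,64.717) [heading=105, draw]
Final: pos=(-16.341,64.717), heading=105, 5 segment(s) drawn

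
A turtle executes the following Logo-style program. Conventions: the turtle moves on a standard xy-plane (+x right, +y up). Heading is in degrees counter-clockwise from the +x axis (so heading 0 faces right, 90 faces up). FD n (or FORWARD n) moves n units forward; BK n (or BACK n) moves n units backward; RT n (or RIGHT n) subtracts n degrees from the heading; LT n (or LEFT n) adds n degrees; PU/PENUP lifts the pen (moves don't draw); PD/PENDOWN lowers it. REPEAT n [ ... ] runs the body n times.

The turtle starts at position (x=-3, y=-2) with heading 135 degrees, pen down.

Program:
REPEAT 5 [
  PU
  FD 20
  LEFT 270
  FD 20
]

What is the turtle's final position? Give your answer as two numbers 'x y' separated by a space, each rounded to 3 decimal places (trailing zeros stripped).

Answer: -3 26.284

Derivation:
Executing turtle program step by step:
Start: pos=(-3,-2), heading=135, pen down
REPEAT 5 [
  -- iteration 1/5 --
  PU: pen up
  FD 20: (-3,-2) -> (-17.142,12.142) [heading=135, move]
  LT 270: heading 135 -> 45
  FD 20: (-17.142,12.142) -> (-3,26.284) [heading=45, move]
  -- iteration 2/5 --
  PU: pen up
  FD 20: (-3,26.284) -> (11.142,40.426) [heading=45, move]
  LT 270: heading 45 -> 315
  FD 20: (11.142,40.426) -> (25.284,26.284) [heading=315, move]
  -- iteration 3/5 --
  PU: pen up
  FD 20: (25.284,26.284) -> (39.426,12.142) [heading=315, move]
  LT 270: heading 315 -> 225
  FD 20: (39.426,12.142) -> (25.284,-2) [heading=225, move]
  -- iteration 4/5 --
  PU: pen up
  FD 20: (25.284,-2) -> (11.142,-16.142) [heading=225, move]
  LT 270: heading 225 -> 135
  FD 20: (11.142,-16.142) -> (-3,-2) [heading=135, move]
  -- iteration 5/5 --
  PU: pen up
  FD 20: (-3,-2) -> (-17.142,12.142) [heading=135, move]
  LT 270: heading 135 -> 45
  FD 20: (-17.142,12.142) -> (-3,26.284) [heading=45, move]
]
Final: pos=(-3,26.284), heading=45, 0 segment(s) drawn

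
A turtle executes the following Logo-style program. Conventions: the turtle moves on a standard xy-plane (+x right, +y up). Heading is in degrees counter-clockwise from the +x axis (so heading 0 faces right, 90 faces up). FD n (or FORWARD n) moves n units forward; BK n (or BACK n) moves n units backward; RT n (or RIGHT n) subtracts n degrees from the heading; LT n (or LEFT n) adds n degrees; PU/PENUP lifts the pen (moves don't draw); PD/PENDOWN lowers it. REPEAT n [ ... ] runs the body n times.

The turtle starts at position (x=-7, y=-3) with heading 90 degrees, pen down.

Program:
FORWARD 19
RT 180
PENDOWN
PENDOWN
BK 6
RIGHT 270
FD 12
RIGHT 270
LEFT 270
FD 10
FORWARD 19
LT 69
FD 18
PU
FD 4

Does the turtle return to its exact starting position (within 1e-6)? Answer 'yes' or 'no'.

Answer: no

Derivation:
Executing turtle program step by step:
Start: pos=(-7,-3), heading=90, pen down
FD 19: (-7,-3) -> (-7,16) [heading=90, draw]
RT 180: heading 90 -> 270
PD: pen down
PD: pen down
BK 6: (-7,16) -> (-7,22) [heading=270, draw]
RT 270: heading 270 -> 0
FD 12: (-7,22) -> (5,22) [heading=0, draw]
RT 270: heading 0 -> 90
LT 270: heading 90 -> 0
FD 10: (5,22) -> (15,22) [heading=0, draw]
FD 19: (15,22) -> (34,22) [heading=0, draw]
LT 69: heading 0 -> 69
FD 18: (34,22) -> (40.451,38.804) [heading=69, draw]
PU: pen up
FD 4: (40.451,38.804) -> (41.884,42.539) [heading=69, move]
Final: pos=(41.884,42.539), heading=69, 6 segment(s) drawn

Start position: (-7, -3)
Final position: (41.884, 42.539)
Distance = 66.809; >= 1e-6 -> NOT closed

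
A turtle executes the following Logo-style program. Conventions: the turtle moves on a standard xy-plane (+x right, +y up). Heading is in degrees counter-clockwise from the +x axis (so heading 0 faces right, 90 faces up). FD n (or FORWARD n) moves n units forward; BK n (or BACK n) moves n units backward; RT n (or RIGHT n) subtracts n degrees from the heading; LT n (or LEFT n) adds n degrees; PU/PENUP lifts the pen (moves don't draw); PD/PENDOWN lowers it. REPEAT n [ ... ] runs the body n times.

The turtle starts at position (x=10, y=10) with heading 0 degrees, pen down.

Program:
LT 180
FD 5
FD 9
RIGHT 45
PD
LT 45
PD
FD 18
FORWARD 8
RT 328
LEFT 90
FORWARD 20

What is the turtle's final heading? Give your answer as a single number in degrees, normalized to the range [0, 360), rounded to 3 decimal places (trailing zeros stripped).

Executing turtle program step by step:
Start: pos=(10,10), heading=0, pen down
LT 180: heading 0 -> 180
FD 5: (10,10) -> (5,10) [heading=180, draw]
FD 9: (5,10) -> (-4,10) [heading=180, draw]
RT 45: heading 180 -> 135
PD: pen down
LT 45: heading 135 -> 180
PD: pen down
FD 18: (-4,10) -> (-22,10) [heading=180, draw]
FD 8: (-22,10) -> (-30,10) [heading=180, draw]
RT 328: heading 180 -> 212
LT 90: heading 212 -> 302
FD 20: (-30,10) -> (-19.402,-6.961) [heading=302, draw]
Final: pos=(-19.402,-6.961), heading=302, 5 segment(s) drawn

Answer: 302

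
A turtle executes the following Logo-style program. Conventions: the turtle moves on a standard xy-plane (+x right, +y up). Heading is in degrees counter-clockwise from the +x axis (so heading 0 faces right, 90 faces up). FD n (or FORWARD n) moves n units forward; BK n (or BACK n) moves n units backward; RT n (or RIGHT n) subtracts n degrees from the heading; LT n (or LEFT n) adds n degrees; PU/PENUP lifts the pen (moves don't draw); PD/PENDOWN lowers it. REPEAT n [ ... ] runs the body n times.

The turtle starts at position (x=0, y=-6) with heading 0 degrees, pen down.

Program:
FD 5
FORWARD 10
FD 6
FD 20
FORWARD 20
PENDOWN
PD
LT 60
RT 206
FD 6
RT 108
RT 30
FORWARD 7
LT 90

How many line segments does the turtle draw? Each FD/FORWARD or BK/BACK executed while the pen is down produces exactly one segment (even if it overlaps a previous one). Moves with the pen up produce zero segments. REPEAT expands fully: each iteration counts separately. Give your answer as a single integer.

Executing turtle program step by step:
Start: pos=(0,-6), heading=0, pen down
FD 5: (0,-6) -> (5,-6) [heading=0, draw]
FD 10: (5,-6) -> (15,-6) [heading=0, draw]
FD 6: (15,-6) -> (21,-6) [heading=0, draw]
FD 20: (21,-6) -> (41,-6) [heading=0, draw]
FD 20: (41,-6) -> (61,-6) [heading=0, draw]
PD: pen down
PD: pen down
LT 60: heading 0 -> 60
RT 206: heading 60 -> 214
FD 6: (61,-6) -> (56.026,-9.355) [heading=214, draw]
RT 108: heading 214 -> 106
RT 30: heading 106 -> 76
FD 7: (56.026,-9.355) -> (57.719,-2.563) [heading=76, draw]
LT 90: heading 76 -> 166
Final: pos=(57.719,-2.563), heading=166, 7 segment(s) drawn
Segments drawn: 7

Answer: 7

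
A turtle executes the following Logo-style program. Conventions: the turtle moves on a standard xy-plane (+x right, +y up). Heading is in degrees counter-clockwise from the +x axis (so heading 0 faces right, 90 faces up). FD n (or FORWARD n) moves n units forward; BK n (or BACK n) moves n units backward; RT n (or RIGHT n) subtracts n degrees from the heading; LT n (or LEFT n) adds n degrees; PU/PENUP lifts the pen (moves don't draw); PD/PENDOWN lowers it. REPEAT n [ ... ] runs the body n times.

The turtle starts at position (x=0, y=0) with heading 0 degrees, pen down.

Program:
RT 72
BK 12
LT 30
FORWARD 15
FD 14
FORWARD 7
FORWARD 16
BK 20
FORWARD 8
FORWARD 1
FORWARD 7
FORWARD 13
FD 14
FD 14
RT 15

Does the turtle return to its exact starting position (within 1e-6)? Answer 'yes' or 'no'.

Answer: no

Derivation:
Executing turtle program step by step:
Start: pos=(0,0), heading=0, pen down
RT 72: heading 0 -> 288
BK 12: (0,0) -> (-3.708,11.413) [heading=288, draw]
LT 30: heading 288 -> 318
FD 15: (-3.708,11.413) -> (7.439,1.376) [heading=318, draw]
FD 14: (7.439,1.376) -> (17.843,-7.992) [heading=318, draw]
FD 7: (17.843,-7.992) -> (23.045,-12.676) [heading=318, draw]
FD 16: (23.045,-12.676) -> (34.935,-23.382) [heading=318, draw]
BK 20: (34.935,-23.382) -> (20.072,-10) [heading=318, draw]
FD 8: (20.072,-10) -> (26.018,-15.353) [heading=318, draw]
FD 1: (26.018,-15.353) -> (26.761,-16.022) [heading=318, draw]
FD 7: (26.761,-16.022) -> (31.963,-20.706) [heading=318, draw]
FD 13: (31.963,-20.706) -> (41.624,-29.404) [heading=318, draw]
FD 14: (41.624,-29.404) -> (52.028,-38.772) [heading=318, draw]
FD 14: (52.028,-38.772) -> (62.432,-48.14) [heading=318, draw]
RT 15: heading 318 -> 303
Final: pos=(62.432,-48.14), heading=303, 12 segment(s) drawn

Start position: (0, 0)
Final position: (62.432, -48.14)
Distance = 78.836; >= 1e-6 -> NOT closed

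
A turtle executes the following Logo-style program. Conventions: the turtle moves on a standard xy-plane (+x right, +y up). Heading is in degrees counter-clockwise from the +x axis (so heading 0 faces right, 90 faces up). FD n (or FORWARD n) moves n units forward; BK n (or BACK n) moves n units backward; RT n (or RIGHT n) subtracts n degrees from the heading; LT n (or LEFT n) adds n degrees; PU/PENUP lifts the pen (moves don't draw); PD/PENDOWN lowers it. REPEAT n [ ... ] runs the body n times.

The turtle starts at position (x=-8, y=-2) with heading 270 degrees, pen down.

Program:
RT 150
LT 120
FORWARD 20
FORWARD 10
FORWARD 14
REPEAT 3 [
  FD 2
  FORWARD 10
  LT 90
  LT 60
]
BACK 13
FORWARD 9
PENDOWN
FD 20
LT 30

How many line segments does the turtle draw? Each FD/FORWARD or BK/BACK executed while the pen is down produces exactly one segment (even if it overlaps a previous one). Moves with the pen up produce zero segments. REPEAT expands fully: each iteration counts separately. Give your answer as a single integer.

Executing turtle program step by step:
Start: pos=(-8,-2), heading=270, pen down
RT 150: heading 270 -> 120
LT 120: heading 120 -> 240
FD 20: (-8,-2) -> (-18,-19.321) [heading=240, draw]
FD 10: (-18,-19.321) -> (-23,-27.981) [heading=240, draw]
FD 14: (-23,-27.981) -> (-30,-40.105) [heading=240, draw]
REPEAT 3 [
  -- iteration 1/3 --
  FD 2: (-30,-40.105) -> (-31,-41.837) [heading=240, draw]
  FD 10: (-31,-41.837) -> (-36,-50.497) [heading=240, draw]
  LT 90: heading 240 -> 330
  LT 60: heading 330 -> 30
  -- iteration 2/3 --
  FD 2: (-36,-50.497) -> (-34.268,-49.497) [heading=30, draw]
  FD 10: (-34.268,-49.497) -> (-25.608,-44.497) [heading=30, draw]
  LT 90: heading 30 -> 120
  LT 60: heading 120 -> 180
  -- iteration 3/3 --
  FD 2: (-25.608,-44.497) -> (-27.608,-44.497) [heading=180, draw]
  FD 10: (-27.608,-44.497) -> (-37.608,-44.497) [heading=180, draw]
  LT 90: heading 180 -> 270
  LT 60: heading 270 -> 330
]
BK 13: (-37.608,-44.497) -> (-48.866,-37.997) [heading=330, draw]
FD 9: (-48.866,-37.997) -> (-41.072,-42.497) [heading=330, draw]
PD: pen down
FD 20: (-41.072,-42.497) -> (-23.751,-52.497) [heading=330, draw]
LT 30: heading 330 -> 0
Final: pos=(-23.751,-52.497), heading=0, 12 segment(s) drawn
Segments drawn: 12

Answer: 12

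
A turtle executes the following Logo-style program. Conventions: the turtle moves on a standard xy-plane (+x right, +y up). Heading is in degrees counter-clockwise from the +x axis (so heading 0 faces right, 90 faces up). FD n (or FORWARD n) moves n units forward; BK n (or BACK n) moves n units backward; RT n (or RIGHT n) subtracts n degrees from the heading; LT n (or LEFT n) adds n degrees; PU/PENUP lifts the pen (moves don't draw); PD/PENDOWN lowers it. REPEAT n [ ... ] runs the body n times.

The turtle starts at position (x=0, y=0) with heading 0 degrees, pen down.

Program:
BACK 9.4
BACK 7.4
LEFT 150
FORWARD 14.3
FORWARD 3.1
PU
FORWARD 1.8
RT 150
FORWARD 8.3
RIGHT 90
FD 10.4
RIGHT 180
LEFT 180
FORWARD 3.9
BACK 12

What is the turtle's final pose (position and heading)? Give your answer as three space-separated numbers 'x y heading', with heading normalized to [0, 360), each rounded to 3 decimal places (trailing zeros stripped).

Answer: -25.128 7.3 270

Derivation:
Executing turtle program step by step:
Start: pos=(0,0), heading=0, pen down
BK 9.4: (0,0) -> (-9.4,0) [heading=0, draw]
BK 7.4: (-9.4,0) -> (-16.8,0) [heading=0, draw]
LT 150: heading 0 -> 150
FD 14.3: (-16.8,0) -> (-29.184,7.15) [heading=150, draw]
FD 3.1: (-29.184,7.15) -> (-31.869,8.7) [heading=150, draw]
PU: pen up
FD 1.8: (-31.869,8.7) -> (-33.428,9.6) [heading=150, move]
RT 150: heading 150 -> 0
FD 8.3: (-33.428,9.6) -> (-25.128,9.6) [heading=0, move]
RT 90: heading 0 -> 270
FD 10.4: (-25.128,9.6) -> (-25.128,-0.8) [heading=270, move]
RT 180: heading 270 -> 90
LT 180: heading 90 -> 270
FD 3.9: (-25.128,-0.8) -> (-25.128,-4.7) [heading=270, move]
BK 12: (-25.128,-4.7) -> (-25.128,7.3) [heading=270, move]
Final: pos=(-25.128,7.3), heading=270, 4 segment(s) drawn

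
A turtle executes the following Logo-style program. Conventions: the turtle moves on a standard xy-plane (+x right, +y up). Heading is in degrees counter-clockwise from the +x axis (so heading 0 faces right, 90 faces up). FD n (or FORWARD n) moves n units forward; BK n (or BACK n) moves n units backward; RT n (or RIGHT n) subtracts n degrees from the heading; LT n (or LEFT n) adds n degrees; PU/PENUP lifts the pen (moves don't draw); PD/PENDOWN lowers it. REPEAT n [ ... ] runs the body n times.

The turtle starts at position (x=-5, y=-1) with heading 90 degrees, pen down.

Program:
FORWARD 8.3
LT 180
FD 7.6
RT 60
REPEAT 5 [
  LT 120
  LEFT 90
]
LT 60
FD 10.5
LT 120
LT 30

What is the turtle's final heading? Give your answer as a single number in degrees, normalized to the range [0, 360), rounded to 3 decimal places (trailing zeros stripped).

Answer: 30

Derivation:
Executing turtle program step by step:
Start: pos=(-5,-1), heading=90, pen down
FD 8.3: (-5,-1) -> (-5,7.3) [heading=90, draw]
LT 180: heading 90 -> 270
FD 7.6: (-5,7.3) -> (-5,-0.3) [heading=270, draw]
RT 60: heading 270 -> 210
REPEAT 5 [
  -- iteration 1/5 --
  LT 120: heading 210 -> 330
  LT 90: heading 330 -> 60
  -- iteration 2/5 --
  LT 120: heading 60 -> 180
  LT 90: heading 180 -> 270
  -- iteration 3/5 --
  LT 120: heading 270 -> 30
  LT 90: heading 30 -> 120
  -- iteration 4/5 --
  LT 120: heading 120 -> 240
  LT 90: heading 240 -> 330
  -- iteration 5/5 --
  LT 120: heading 330 -> 90
  LT 90: heading 90 -> 180
]
LT 60: heading 180 -> 240
FD 10.5: (-5,-0.3) -> (-10.25,-9.393) [heading=240, draw]
LT 120: heading 240 -> 0
LT 30: heading 0 -> 30
Final: pos=(-10.25,-9.393), heading=30, 3 segment(s) drawn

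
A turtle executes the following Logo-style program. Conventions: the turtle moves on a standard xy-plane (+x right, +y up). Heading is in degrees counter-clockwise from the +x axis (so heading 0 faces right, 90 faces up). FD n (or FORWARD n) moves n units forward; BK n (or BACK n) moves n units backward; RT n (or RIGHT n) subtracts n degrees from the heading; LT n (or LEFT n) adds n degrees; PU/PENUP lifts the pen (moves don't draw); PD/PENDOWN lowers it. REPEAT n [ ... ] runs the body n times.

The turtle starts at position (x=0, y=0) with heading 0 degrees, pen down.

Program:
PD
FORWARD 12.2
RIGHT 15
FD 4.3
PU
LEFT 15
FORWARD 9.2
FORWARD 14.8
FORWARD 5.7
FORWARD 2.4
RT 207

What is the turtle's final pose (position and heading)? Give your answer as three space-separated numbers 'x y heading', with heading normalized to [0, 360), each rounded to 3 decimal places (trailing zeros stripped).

Answer: 48.453 -1.113 153

Derivation:
Executing turtle program step by step:
Start: pos=(0,0), heading=0, pen down
PD: pen down
FD 12.2: (0,0) -> (12.2,0) [heading=0, draw]
RT 15: heading 0 -> 345
FD 4.3: (12.2,0) -> (16.353,-1.113) [heading=345, draw]
PU: pen up
LT 15: heading 345 -> 0
FD 9.2: (16.353,-1.113) -> (25.553,-1.113) [heading=0, move]
FD 14.8: (25.553,-1.113) -> (40.353,-1.113) [heading=0, move]
FD 5.7: (40.353,-1.113) -> (46.053,-1.113) [heading=0, move]
FD 2.4: (46.053,-1.113) -> (48.453,-1.113) [heading=0, move]
RT 207: heading 0 -> 153
Final: pos=(48.453,-1.113), heading=153, 2 segment(s) drawn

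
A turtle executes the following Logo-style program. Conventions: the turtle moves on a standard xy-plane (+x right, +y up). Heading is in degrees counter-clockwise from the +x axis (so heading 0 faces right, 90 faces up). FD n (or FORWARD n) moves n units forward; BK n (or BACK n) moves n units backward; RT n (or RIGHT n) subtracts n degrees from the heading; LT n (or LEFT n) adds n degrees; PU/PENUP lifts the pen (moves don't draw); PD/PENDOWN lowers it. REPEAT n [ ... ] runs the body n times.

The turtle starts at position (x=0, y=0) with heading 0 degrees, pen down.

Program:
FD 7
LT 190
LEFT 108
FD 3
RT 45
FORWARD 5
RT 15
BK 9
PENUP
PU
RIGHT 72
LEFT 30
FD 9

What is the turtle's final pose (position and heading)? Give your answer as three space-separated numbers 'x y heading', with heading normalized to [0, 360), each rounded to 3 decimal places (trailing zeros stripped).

Executing turtle program step by step:
Start: pos=(0,0), heading=0, pen down
FD 7: (0,0) -> (7,0) [heading=0, draw]
LT 190: heading 0 -> 190
LT 108: heading 190 -> 298
FD 3: (7,0) -> (8.408,-2.649) [heading=298, draw]
RT 45: heading 298 -> 253
FD 5: (8.408,-2.649) -> (6.947,-7.43) [heading=253, draw]
RT 15: heading 253 -> 238
BK 9: (6.947,-7.43) -> (11.716,0.202) [heading=238, draw]
PU: pen up
PU: pen up
RT 72: heading 238 -> 166
LT 30: heading 166 -> 196
FD 9: (11.716,0.202) -> (3.064,-2.279) [heading=196, move]
Final: pos=(3.064,-2.279), heading=196, 4 segment(s) drawn

Answer: 3.064 -2.279 196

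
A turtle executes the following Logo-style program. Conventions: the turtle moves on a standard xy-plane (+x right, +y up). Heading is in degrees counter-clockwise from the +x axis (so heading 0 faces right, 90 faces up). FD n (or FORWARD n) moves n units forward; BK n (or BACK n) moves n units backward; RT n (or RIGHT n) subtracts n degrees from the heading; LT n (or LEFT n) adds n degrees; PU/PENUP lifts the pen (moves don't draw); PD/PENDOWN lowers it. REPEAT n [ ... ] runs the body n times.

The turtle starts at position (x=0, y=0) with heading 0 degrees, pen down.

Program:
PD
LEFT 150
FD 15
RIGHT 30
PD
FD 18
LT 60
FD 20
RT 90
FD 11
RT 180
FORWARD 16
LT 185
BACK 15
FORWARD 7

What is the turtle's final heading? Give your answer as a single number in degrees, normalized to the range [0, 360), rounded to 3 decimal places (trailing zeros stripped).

Answer: 95

Derivation:
Executing turtle program step by step:
Start: pos=(0,0), heading=0, pen down
PD: pen down
LT 150: heading 0 -> 150
FD 15: (0,0) -> (-12.99,7.5) [heading=150, draw]
RT 30: heading 150 -> 120
PD: pen down
FD 18: (-12.99,7.5) -> (-21.99,23.088) [heading=120, draw]
LT 60: heading 120 -> 180
FD 20: (-21.99,23.088) -> (-41.99,23.088) [heading=180, draw]
RT 90: heading 180 -> 90
FD 11: (-41.99,23.088) -> (-41.99,34.088) [heading=90, draw]
RT 180: heading 90 -> 270
FD 16: (-41.99,34.088) -> (-41.99,18.088) [heading=270, draw]
LT 185: heading 270 -> 95
BK 15: (-41.99,18.088) -> (-40.683,3.146) [heading=95, draw]
FD 7: (-40.683,3.146) -> (-41.293,10.119) [heading=95, draw]
Final: pos=(-41.293,10.119), heading=95, 7 segment(s) drawn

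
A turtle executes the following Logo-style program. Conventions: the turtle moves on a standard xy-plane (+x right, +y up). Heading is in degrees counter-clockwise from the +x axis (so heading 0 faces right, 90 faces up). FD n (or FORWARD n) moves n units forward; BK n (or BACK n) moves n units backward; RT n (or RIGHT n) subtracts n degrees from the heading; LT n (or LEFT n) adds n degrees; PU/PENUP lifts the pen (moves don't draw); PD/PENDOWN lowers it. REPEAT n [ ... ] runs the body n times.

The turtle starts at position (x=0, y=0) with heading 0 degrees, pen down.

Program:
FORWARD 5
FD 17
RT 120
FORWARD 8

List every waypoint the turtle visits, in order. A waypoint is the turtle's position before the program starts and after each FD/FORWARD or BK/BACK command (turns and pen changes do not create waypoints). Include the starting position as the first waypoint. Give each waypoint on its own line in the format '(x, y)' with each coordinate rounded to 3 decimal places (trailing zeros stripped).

Executing turtle program step by step:
Start: pos=(0,0), heading=0, pen down
FD 5: (0,0) -> (5,0) [heading=0, draw]
FD 17: (5,0) -> (22,0) [heading=0, draw]
RT 120: heading 0 -> 240
FD 8: (22,0) -> (18,-6.928) [heading=240, draw]
Final: pos=(18,-6.928), heading=240, 3 segment(s) drawn
Waypoints (4 total):
(0, 0)
(5, 0)
(22, 0)
(18, -6.928)

Answer: (0, 0)
(5, 0)
(22, 0)
(18, -6.928)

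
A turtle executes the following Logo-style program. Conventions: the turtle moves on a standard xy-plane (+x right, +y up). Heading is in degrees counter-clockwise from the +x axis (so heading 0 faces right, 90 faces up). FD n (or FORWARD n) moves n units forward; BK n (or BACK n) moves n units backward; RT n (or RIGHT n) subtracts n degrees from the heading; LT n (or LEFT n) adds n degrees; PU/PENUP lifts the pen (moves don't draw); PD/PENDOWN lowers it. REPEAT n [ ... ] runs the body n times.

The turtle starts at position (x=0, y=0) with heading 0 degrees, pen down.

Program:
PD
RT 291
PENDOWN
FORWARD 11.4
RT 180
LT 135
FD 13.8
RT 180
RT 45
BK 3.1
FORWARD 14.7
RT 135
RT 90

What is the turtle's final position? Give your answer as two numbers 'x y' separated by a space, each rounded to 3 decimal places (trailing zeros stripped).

Answer: 5.863 20.413

Derivation:
Executing turtle program step by step:
Start: pos=(0,0), heading=0, pen down
PD: pen down
RT 291: heading 0 -> 69
PD: pen down
FD 11.4: (0,0) -> (4.085,10.643) [heading=69, draw]
RT 180: heading 69 -> 249
LT 135: heading 249 -> 24
FD 13.8: (4.085,10.643) -> (16.692,16.256) [heading=24, draw]
RT 180: heading 24 -> 204
RT 45: heading 204 -> 159
BK 3.1: (16.692,16.256) -> (19.586,15.145) [heading=159, draw]
FD 14.7: (19.586,15.145) -> (5.863,20.413) [heading=159, draw]
RT 135: heading 159 -> 24
RT 90: heading 24 -> 294
Final: pos=(5.863,20.413), heading=294, 4 segment(s) drawn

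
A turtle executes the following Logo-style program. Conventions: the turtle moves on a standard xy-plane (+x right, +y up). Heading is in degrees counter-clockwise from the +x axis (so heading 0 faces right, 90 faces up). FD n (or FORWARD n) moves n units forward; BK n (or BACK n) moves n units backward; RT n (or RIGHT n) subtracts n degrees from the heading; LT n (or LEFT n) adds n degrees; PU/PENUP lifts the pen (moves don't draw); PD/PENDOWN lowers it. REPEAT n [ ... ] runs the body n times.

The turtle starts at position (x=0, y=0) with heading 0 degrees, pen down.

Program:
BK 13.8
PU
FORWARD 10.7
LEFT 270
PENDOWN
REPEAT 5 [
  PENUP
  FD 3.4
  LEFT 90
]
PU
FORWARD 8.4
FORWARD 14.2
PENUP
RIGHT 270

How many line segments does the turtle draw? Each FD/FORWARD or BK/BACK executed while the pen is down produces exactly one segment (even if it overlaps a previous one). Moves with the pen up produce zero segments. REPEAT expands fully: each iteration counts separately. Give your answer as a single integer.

Answer: 1

Derivation:
Executing turtle program step by step:
Start: pos=(0,0), heading=0, pen down
BK 13.8: (0,0) -> (-13.8,0) [heading=0, draw]
PU: pen up
FD 10.7: (-13.8,0) -> (-3.1,0) [heading=0, move]
LT 270: heading 0 -> 270
PD: pen down
REPEAT 5 [
  -- iteration 1/5 --
  PU: pen up
  FD 3.4: (-3.1,0) -> (-3.1,-3.4) [heading=270, move]
  LT 90: heading 270 -> 0
  -- iteration 2/5 --
  PU: pen up
  FD 3.4: (-3.1,-3.4) -> (0.3,-3.4) [heading=0, move]
  LT 90: heading 0 -> 90
  -- iteration 3/5 --
  PU: pen up
  FD 3.4: (0.3,-3.4) -> (0.3,0) [heading=90, move]
  LT 90: heading 90 -> 180
  -- iteration 4/5 --
  PU: pen up
  FD 3.4: (0.3,0) -> (-3.1,0) [heading=180, move]
  LT 90: heading 180 -> 270
  -- iteration 5/5 --
  PU: pen up
  FD 3.4: (-3.1,0) -> (-3.1,-3.4) [heading=270, move]
  LT 90: heading 270 -> 0
]
PU: pen up
FD 8.4: (-3.1,-3.4) -> (5.3,-3.4) [heading=0, move]
FD 14.2: (5.3,-3.4) -> (19.5,-3.4) [heading=0, move]
PU: pen up
RT 270: heading 0 -> 90
Final: pos=(19.5,-3.4), heading=90, 1 segment(s) drawn
Segments drawn: 1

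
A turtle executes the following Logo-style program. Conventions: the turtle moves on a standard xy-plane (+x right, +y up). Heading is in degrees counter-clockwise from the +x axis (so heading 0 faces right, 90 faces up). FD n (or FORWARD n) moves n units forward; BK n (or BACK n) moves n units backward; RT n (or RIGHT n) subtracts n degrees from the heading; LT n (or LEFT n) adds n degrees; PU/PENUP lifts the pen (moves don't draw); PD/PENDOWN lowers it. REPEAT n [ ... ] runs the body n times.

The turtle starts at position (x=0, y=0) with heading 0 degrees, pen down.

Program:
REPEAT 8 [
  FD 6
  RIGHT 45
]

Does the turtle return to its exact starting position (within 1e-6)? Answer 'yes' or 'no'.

Answer: yes

Derivation:
Executing turtle program step by step:
Start: pos=(0,0), heading=0, pen down
REPEAT 8 [
  -- iteration 1/8 --
  FD 6: (0,0) -> (6,0) [heading=0, draw]
  RT 45: heading 0 -> 315
  -- iteration 2/8 --
  FD 6: (6,0) -> (10.243,-4.243) [heading=315, draw]
  RT 45: heading 315 -> 270
  -- iteration 3/8 --
  FD 6: (10.243,-4.243) -> (10.243,-10.243) [heading=270, draw]
  RT 45: heading 270 -> 225
  -- iteration 4/8 --
  FD 6: (10.243,-10.243) -> (6,-14.485) [heading=225, draw]
  RT 45: heading 225 -> 180
  -- iteration 5/8 --
  FD 6: (6,-14.485) -> (0,-14.485) [heading=180, draw]
  RT 45: heading 180 -> 135
  -- iteration 6/8 --
  FD 6: (0,-14.485) -> (-4.243,-10.243) [heading=135, draw]
  RT 45: heading 135 -> 90
  -- iteration 7/8 --
  FD 6: (-4.243,-10.243) -> (-4.243,-4.243) [heading=90, draw]
  RT 45: heading 90 -> 45
  -- iteration 8/8 --
  FD 6: (-4.243,-4.243) -> (0,0) [heading=45, draw]
  RT 45: heading 45 -> 0
]
Final: pos=(0,0), heading=0, 8 segment(s) drawn

Start position: (0, 0)
Final position: (0, 0)
Distance = 0; < 1e-6 -> CLOSED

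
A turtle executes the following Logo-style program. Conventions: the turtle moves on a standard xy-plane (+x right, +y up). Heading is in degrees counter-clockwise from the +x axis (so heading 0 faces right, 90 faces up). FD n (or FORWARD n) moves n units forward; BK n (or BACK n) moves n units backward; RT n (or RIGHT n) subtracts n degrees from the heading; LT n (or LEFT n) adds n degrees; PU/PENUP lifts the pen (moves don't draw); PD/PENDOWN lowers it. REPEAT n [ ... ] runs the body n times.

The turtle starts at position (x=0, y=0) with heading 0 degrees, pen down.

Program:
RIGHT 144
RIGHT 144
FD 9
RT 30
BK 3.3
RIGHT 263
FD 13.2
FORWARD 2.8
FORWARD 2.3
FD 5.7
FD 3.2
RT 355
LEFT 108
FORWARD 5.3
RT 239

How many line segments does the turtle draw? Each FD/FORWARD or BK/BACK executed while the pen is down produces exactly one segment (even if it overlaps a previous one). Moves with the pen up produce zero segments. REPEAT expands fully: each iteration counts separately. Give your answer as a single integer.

Answer: 8

Derivation:
Executing turtle program step by step:
Start: pos=(0,0), heading=0, pen down
RT 144: heading 0 -> 216
RT 144: heading 216 -> 72
FD 9: (0,0) -> (2.781,8.56) [heading=72, draw]
RT 30: heading 72 -> 42
BK 3.3: (2.781,8.56) -> (0.329,6.351) [heading=42, draw]
RT 263: heading 42 -> 139
FD 13.2: (0.329,6.351) -> (-9.633,15.011) [heading=139, draw]
FD 2.8: (-9.633,15.011) -> (-11.747,16.848) [heading=139, draw]
FD 2.3: (-11.747,16.848) -> (-13.482,18.357) [heading=139, draw]
FD 5.7: (-13.482,18.357) -> (-17.784,22.097) [heading=139, draw]
FD 3.2: (-17.784,22.097) -> (-20.199,24.196) [heading=139, draw]
RT 355: heading 139 -> 144
LT 108: heading 144 -> 252
FD 5.3: (-20.199,24.196) -> (-21.837,19.156) [heading=252, draw]
RT 239: heading 252 -> 13
Final: pos=(-21.837,19.156), heading=13, 8 segment(s) drawn
Segments drawn: 8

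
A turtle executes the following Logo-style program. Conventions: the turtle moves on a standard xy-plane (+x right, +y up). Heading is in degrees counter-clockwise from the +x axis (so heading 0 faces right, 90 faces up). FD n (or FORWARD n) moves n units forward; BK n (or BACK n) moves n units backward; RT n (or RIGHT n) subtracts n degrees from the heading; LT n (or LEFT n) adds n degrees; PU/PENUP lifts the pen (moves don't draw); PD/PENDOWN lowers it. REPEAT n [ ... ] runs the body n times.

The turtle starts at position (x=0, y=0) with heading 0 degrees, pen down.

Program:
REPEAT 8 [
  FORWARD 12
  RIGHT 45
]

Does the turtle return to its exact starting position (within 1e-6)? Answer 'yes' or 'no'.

Executing turtle program step by step:
Start: pos=(0,0), heading=0, pen down
REPEAT 8 [
  -- iteration 1/8 --
  FD 12: (0,0) -> (12,0) [heading=0, draw]
  RT 45: heading 0 -> 315
  -- iteration 2/8 --
  FD 12: (12,0) -> (20.485,-8.485) [heading=315, draw]
  RT 45: heading 315 -> 270
  -- iteration 3/8 --
  FD 12: (20.485,-8.485) -> (20.485,-20.485) [heading=270, draw]
  RT 45: heading 270 -> 225
  -- iteration 4/8 --
  FD 12: (20.485,-20.485) -> (12,-28.971) [heading=225, draw]
  RT 45: heading 225 -> 180
  -- iteration 5/8 --
  FD 12: (12,-28.971) -> (0,-28.971) [heading=180, draw]
  RT 45: heading 180 -> 135
  -- iteration 6/8 --
  FD 12: (0,-28.971) -> (-8.485,-20.485) [heading=135, draw]
  RT 45: heading 135 -> 90
  -- iteration 7/8 --
  FD 12: (-8.485,-20.485) -> (-8.485,-8.485) [heading=90, draw]
  RT 45: heading 90 -> 45
  -- iteration 8/8 --
  FD 12: (-8.485,-8.485) -> (0,0) [heading=45, draw]
  RT 45: heading 45 -> 0
]
Final: pos=(0,0), heading=0, 8 segment(s) drawn

Start position: (0, 0)
Final position: (0, 0)
Distance = 0; < 1e-6 -> CLOSED

Answer: yes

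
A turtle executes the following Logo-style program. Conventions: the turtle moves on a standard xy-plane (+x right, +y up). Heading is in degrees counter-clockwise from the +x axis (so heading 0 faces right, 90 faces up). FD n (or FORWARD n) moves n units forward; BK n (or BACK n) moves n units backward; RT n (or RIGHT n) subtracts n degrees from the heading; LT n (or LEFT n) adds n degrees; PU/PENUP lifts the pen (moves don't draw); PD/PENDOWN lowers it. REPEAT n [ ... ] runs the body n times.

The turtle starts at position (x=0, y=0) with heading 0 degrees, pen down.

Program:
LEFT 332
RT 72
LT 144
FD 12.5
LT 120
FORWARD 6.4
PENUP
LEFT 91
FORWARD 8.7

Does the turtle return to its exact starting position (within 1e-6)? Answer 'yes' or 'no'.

Answer: no

Derivation:
Executing turtle program step by step:
Start: pos=(0,0), heading=0, pen down
LT 332: heading 0 -> 332
RT 72: heading 332 -> 260
LT 144: heading 260 -> 44
FD 12.5: (0,0) -> (8.992,8.683) [heading=44, draw]
LT 120: heading 44 -> 164
FD 6.4: (8.992,8.683) -> (2.84,10.447) [heading=164, draw]
PU: pen up
LT 91: heading 164 -> 255
FD 8.7: (2.84,10.447) -> (0.588,2.044) [heading=255, move]
Final: pos=(0.588,2.044), heading=255, 2 segment(s) drawn

Start position: (0, 0)
Final position: (0.588, 2.044)
Distance = 2.127; >= 1e-6 -> NOT closed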